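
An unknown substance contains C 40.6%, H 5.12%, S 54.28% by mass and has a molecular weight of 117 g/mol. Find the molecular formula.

Assume 100 g: 40.6 g C, 5.12 g H, 54.28 g S.
C: 40.6 g ÷ 12.01 g/mol = 3.381 mol
H: 5.12 g ÷ 1.008 g/mol = 5.079 mol
S: 54.28 g ÷ 32.07 g/mol = 1.693 mol
Divide by the smallest (1.693 mol S): C 1.997, H 3.001, S 1.000
→ C2H3S
Empirical-formula mass = 59.11 g/mol
n = 117 / 59.11 = 1.98 ≈ 2
Molecular formula = (C2H3S)×2 = C4H6S2

C4H6S2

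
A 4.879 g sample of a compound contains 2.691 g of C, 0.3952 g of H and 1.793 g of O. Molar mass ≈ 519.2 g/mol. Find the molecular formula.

Moles — C: 2.691 / 12.01 = 0.2241 mol; H: 0.3952 / 1.008 = 0.3921 mol; O: 1.793 / 16.00 = 0.1121 mol
Smallest is O at 0.1121 mol; normalising gives C 1.999, H 3.499, O 1.000
Multiply by 2: C 4.00, H 7.00, O 2.00 → C4H7O2
Empirical-formula mass = 87.10 g/mol
n = 519.2 / 87.10 = 5.96 ≈ 6
Molecular formula = (C4H7O2)×6 = C24H42O12

C24H42O12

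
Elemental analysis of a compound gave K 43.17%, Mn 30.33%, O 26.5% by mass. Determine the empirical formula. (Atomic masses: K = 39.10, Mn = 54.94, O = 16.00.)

K2MnO3

Assume 100 g: 43.17 g K, 30.33 g Mn, 26.5 g O.
K: 43.17 g ÷ 39.10 g/mol = 1.104 mol
Mn: 30.33 g ÷ 54.94 g/mol = 0.5521 mol
O: 26.5 g ÷ 16.00 g/mol = 1.656 mol
Divide by the smallest (0.5521 mol Mn): K 2.000, Mn 1.000, O 3.000
→ K2MnO3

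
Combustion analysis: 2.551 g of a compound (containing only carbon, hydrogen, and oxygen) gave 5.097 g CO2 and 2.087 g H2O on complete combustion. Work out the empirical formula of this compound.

mol C = 5.097 / 44.01 = 0.1158; mass C = 0.1158 × 12.01 = 1.391 g
mol H = 2 × (2.087 / 18.02) = 0.2316; mass H = 0.2316 × 1.008 = 0.2335 g
mass O = 2.551 − (1.624) = 0.9266 g → mol O = 0.05791
Divide by the smallest (0.05791 mol O): C 2.000, H 4.000, O 1.000
→ C2H4O

C2H4O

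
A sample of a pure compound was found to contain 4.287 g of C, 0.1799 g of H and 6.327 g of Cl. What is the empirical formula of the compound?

n(C) = 4.287/12.01 = 0.357, n(H) = 0.1799/1.008 = 0.1785, n(Cl) = 6.327/35.45 = 0.1785
Ratios (÷ 0.1785): C 2.000, H 1.000, Cl 1.000
Ratio ≈ 2:1:1, so the empirical formula is C2HCl

C2HCl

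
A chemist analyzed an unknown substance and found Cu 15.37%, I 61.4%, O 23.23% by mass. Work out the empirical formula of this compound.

CuI2O6

Assume 100 g: 15.37 g Cu, 61.4 g I, 23.23 g O.
n(Cu) = 15.37/63.55 = 0.2419, n(I) = 61.4/126.90 = 0.4838, n(O) = 23.23/16.00 = 1.452
Ratios (÷ 0.2419): Cu 1.000, I 2.001, O 6.003
≈ 1:2:6 → CuI2O6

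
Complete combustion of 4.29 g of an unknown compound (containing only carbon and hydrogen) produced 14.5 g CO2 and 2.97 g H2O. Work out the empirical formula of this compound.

CH

mol C = 14.5 / 44.01 = 0.3295; mass C = 0.3295 × 12.01 = 3.957 g
mol H = 2 × (2.97 / 18.02) = 0.3296; mass H = 0.3296 × 1.008 = 0.3323 g
Ratios (÷ 0.3295): C 1.000, H 1.000
≈ 1:1 → CH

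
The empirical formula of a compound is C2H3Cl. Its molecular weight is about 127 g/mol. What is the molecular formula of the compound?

C4H6Cl2

Empirical-formula mass = 62.49 g/mol
n = 127 / 62.49 = 2.03 ≈ 2
Molecular formula = (C2H3Cl)2 = C4H6Cl2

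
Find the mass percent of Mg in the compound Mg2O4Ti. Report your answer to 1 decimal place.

Molar mass = 2(24.31) + 4(16.00) + 1(47.87) = 160.490 g/mol
Mass of Mg per mole = 2 × 24.31 = 48.620 g
% Mg = 48.620 / 160.490 × 100 = 30.3%

30.3%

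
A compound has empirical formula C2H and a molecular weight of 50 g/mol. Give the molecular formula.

Empirical-formula mass = 25.03 g/mol
n = 50 / 25.03 = 2.00 ≈ 2
Molecular formula = (C2H)2 = C4H2

C4H2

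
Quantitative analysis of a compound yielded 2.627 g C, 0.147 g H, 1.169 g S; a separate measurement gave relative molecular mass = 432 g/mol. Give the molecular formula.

Moles — C: 2.627 / 12.01 = 0.2187 mol; H: 0.147 / 1.008 = 0.1458 mol; S: 1.169 / 32.07 = 0.03645 mol
Divide by the smallest (0.03645 mol S): C 6.001, H 4.001, S 1.000
→ C6H4S
Empirical-formula mass = 108.16 g/mol
n = 432 / 108.16 = 3.99 ≈ 4
Molecular formula = (C6H4S)×4 = C24H16S4

C24H16S4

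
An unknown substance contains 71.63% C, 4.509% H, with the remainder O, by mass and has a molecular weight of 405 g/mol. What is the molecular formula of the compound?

C24H18O6

Assume 100 g: 71.63 g C, 4.509 g H, 23.861 g O.
C: 71.63 g ÷ 12.01 g/mol = 5.964 mol
H: 4.509 g ÷ 1.008 g/mol = 4.473 mol
O: 23.861 g ÷ 16.00 g/mol = 1.491 mol
Ratios (÷ 1.491): C 3.999, H 3.000, O 1.000
Ratio ≈ 4:3:1, so the empirical formula is C4H3O
Empirical-formula mass = 67.06 g/mol
n = 405 / 67.06 = 6.04 ≈ 6
Molecular formula = (C4H3O)×6 = C24H18O6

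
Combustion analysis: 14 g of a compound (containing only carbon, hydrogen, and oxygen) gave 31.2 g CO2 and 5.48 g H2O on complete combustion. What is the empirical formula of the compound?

mol C = 31.2 / 44.01 = 0.7089; mass C = 0.7089 × 12.01 = 8.514 g
mol H = 2 × (5.48 / 18.02) = 0.6082; mass H = 0.6082 × 1.008 = 0.6131 g
mass O = 14 − (9.127) = 4.873 g → mol O = 0.3045
Divide by the smallest (0.3045 mol O): C 2.328, H 1.997, O 1.000
Multiply by 3: C 6.98, H 5.99, O 3.00 → C7H6O3

C7H6O3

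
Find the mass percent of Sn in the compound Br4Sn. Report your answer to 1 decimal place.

27.1%

Molar mass = 4(79.90) + 1(118.71) = 438.310 g/mol
Mass of Sn per mole = 1 × 118.71 = 118.710 g
% Sn = 118.710 / 438.310 × 100 = 27.1%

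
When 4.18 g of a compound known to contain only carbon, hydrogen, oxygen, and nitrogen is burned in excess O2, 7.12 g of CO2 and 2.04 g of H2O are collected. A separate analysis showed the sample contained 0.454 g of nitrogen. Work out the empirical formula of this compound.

C5H7NO3

mol C = 7.12 / 44.01 = 0.1618; mass C = 0.1618 × 12.01 = 1.943 g
mol H = 2 × (2.04 / 18.02) = 0.2264; mass H = 0.2264 × 1.008 = 0.2282 g
mol N = 0.454 / 14.01 = 0.03241
mass O = 4.18 − (2.625) = 1.555 g → mol O = 0.09717
Divide by the smallest (0.03241 mol N): C 4.992, H 6.987, N 1.000, O 2.999
≈ 5:7:1:3 → C5H7NO3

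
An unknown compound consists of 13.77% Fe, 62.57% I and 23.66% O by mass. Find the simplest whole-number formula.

FeI2O6

Assume 100 g: 13.77 g Fe, 62.57 g I, 23.66 g O.
Moles — Fe: 13.77 / 55.85 = 0.2466 mol; I: 62.57 / 126.90 = 0.4931 mol; O: 23.66 / 16.00 = 1.479 mol
Divide by the smallest (0.2466 mol Fe): Fe 1.000, I 2.000, O 5.998
→ FeI2O6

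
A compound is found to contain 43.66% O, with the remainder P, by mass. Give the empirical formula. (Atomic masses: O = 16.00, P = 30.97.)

Assume 100 g: 43.66 g O, 56.34 g P.
O: 43.66 g ÷ 16.00 g/mol = 2.729 mol
P: 56.34 g ÷ 30.97 g/mol = 1.819 mol
Divide by the smallest (1.819 mol P): O 1.500, P 1.000
Scaling by 2: O 3.00, P 2.00 → O3P2

O3P2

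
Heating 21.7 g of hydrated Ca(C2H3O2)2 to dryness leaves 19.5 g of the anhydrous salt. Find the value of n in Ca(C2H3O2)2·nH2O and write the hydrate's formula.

Mass of water lost = 21.7 − 19.5 = 2.2 g → 2.2 / 18.02 = 0.1221 mol H2O
Molar mass of Ca(C2H3O2)2 = 158.17 g/mol → mol Ca(C2H3O2)2 = 19.5 / 158.17 = 0.1233
n = 0.1221 / 0.1233 = 0.99 ≈ 1 → Ca(C2H3O2)2·H2O

Ca(C2H3O2)2·H2O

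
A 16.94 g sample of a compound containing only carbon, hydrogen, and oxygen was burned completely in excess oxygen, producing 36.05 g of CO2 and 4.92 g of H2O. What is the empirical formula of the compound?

C6H4O3

mol C = 36.05 / 44.01 = 0.8191; mass C = 0.8191 × 12.01 = 9.838 g
mol H = 2 × (4.92 / 18.02) = 0.5461; mass H = 0.5461 × 1.008 = 0.5504 g
mass O = 16.94 − (10.39) = 6.552 g → mol O = 0.4095
Divide by the smallest (0.4095 mol O): C 2.000, H 1.334, O 1.000
Scaling by 3: C 6.00, H 4.00, O 3.00 → C6H4O3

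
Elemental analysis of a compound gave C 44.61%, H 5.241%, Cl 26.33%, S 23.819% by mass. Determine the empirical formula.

C5H7ClS

Assume 100 g: 44.61 g C, 5.241 g H, 26.33 g Cl, 23.819 g S.
C: 44.61 g ÷ 12.01 g/mol = 3.714 mol
H: 5.241 g ÷ 1.008 g/mol = 5.199 mol
Cl: 26.33 g ÷ 35.45 g/mol = 0.7427 mol
S: 23.819 g ÷ 32.07 g/mol = 0.7427 mol
Ratios (÷ 0.7427): C 5.001, H 7.001, Cl 1.000, S 1.000
≈ 5:7:1:1 → C5H7ClS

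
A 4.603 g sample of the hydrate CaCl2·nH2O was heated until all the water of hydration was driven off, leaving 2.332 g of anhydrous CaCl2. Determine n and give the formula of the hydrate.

Mass of water lost = 4.603 − 2.332 = 2.271 g → 2.271 / 18.02 = 0.126 mol H2O
Molar mass of CaCl2 = 110.98 g/mol → mol CaCl2 = 2.332 / 110.98 = 0.02101
n = 0.126 / 0.02101 = 6.00 ≈ 6 → CaCl2·6H2O

CaCl2·6H2O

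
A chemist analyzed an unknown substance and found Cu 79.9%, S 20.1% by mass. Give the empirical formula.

Assume 100 g: 79.9 g Cu, 20.1 g S.
n(Cu) = 79.9/63.55 = 1.257, n(S) = 20.1/32.07 = 0.6268
Divide by the smallest (0.6268 mol S): Cu 2.006, S 1.000
≈ 2:1 → Cu2S

Cu2S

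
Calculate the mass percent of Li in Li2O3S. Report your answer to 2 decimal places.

Molar mass = 2(6.94) + 3(16.00) + 1(32.07) = 93.950 g/mol
Mass of Li per mole = 2 × 6.94 = 13.880 g
% Li = 13.880 / 93.950 × 100 = 14.77%

14.77%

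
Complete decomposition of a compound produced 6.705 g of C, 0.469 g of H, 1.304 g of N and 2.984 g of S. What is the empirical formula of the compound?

C6H5NS

n(C) = 6.705/12.01 = 0.5583, n(H) = 0.469/1.008 = 0.4653, n(N) = 1.304/14.01 = 0.09308, n(S) = 2.984/32.07 = 0.09305
Smallest is S at 0.09305 mol; normalising gives C 6.000, H 5.000, N 1.000, S 1.000
→ C6H5NS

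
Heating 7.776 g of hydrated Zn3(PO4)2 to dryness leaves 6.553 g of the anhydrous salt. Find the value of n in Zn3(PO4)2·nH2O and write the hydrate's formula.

Mass of water lost = 7.776 − 6.553 = 1.223 g → 1.223 / 18.02 = 0.06787 mol H2O
Molar mass of Zn3(PO4)2 = 386.08 g/mol → mol Zn3(PO4)2 = 6.553 / 386.08 = 0.01697
n = 0.06787 / 0.01697 = 4.00 ≈ 4 → Zn3(PO4)2·4H2O

Zn3(PO4)2·4H2O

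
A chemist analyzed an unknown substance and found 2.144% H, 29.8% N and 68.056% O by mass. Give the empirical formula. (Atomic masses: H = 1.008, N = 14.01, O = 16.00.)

HNO2

Assume 100 g: 2.144 g H, 29.8 g N, 68.056 g O.
n(H) = 2.144/1.008 = 2.127, n(N) = 29.8/14.01 = 2.127, n(O) = 68.056/16.00 = 4.253
Divide by the smallest (2.127 mol H): H 1.000, N 1.000, O 2.000
≈ 1:1:2 → HNO2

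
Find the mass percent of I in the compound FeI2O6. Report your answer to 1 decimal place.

Molar mass = 1(55.85) + 2(126.90) + 6(16.00) = 405.650 g/mol
Mass of I per mole = 2 × 126.90 = 253.800 g
% I = 253.800 / 405.650 × 100 = 62.6%

62.6%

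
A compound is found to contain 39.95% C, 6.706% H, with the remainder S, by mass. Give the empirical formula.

Assume 100 g: 39.95 g C, 6.706 g H, 53.344 g S.
n(C) = 39.95/12.01 = 3.326, n(H) = 6.706/1.008 = 6.653, n(S) = 53.344/32.07 = 1.663
Smallest is S at 1.663 mol; normalising gives C 2.000, H 4.000, S 1.000
≈ 2:4:1 → C2H4S

C2H4S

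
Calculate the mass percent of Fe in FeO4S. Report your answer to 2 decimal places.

36.76%

Molar mass = 1(55.85) + 4(16.00) + 1(32.07) = 151.920 g/mol
Mass of Fe per mole = 1 × 55.85 = 55.850 g
% Fe = 55.850 / 151.920 × 100 = 36.76%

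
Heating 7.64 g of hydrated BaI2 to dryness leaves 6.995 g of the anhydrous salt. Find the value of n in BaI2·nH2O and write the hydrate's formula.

BaI2·2H2O

Mass of water lost = 7.64 − 6.995 = 0.645 g → 0.645 / 18.02 = 0.03579 mol H2O
Molar mass of BaI2 = 391.13 g/mol → mol BaI2 = 6.995 / 391.13 = 0.01788
n = 0.03579 / 0.01788 = 2.00 ≈ 2 → BaI2·2H2O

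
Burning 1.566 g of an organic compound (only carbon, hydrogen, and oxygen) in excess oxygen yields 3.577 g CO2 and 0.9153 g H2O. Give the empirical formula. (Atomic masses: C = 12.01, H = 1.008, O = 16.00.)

mol C = 3.577 / 44.01 = 0.08128; mass C = 0.08128 × 12.01 = 0.9761 g
mol H = 2 × (0.9153 / 18.02) = 0.1016; mass H = 0.1016 × 1.008 = 0.1024 g
mass O = 1.566 − (1.079) = 0.4875 g → mol O = 0.03047
Divide by the smallest (0.03047 mol O): C 2.668, H 3.334, O 1.000
Multiply by 3: C 8.00, H 10.00, O 3.00 → C8H10O3

C8H10O3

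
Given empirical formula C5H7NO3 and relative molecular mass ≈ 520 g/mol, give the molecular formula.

C20H28N4O12

Empirical-formula mass = 129.12 g/mol
n = 520 / 129.12 = 4.03 ≈ 4
Molecular formula = (C5H7NO3)4 = C20H28N4O12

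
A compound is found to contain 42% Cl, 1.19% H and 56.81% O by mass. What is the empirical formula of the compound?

Assume 100 g: 42 g Cl, 1.19 g H, 56.81 g O.
n(Cl) = 42/35.45 = 1.185, n(H) = 1.19/1.008 = 1.181, n(O) = 56.81/16.00 = 3.551
Ratios (÷ 1.181): Cl 1.004, H 1.000, O 3.008
≈ 1:1:3 → ClHO3

ClHO3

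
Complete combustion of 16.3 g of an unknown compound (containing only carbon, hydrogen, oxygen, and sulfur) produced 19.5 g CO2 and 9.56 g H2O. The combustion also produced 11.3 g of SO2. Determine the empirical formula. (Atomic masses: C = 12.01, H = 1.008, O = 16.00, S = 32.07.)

C5H12O3S2

mol C = 19.5 / 44.01 = 0.4431; mass C = 0.4431 × 12.01 = 5.321 g
mol H = 2 × (9.56 / 18.02) = 1.061; mass H = 1.061 × 1.008 = 1.070 g
mol S = 11.3 / 64.07 = 0.1764; mass S = 5.656 g
mass O = 16.3 − (12.05) = 4.253 g → mol O = 0.2658
Smallest is S at 0.1764 mol; normalising gives C 2.512, H 6.016, O 1.507, S 1.000
Multiply by 2: C 5.02, H 12.03, O 3.01, S 2.00 → C5H12O3S2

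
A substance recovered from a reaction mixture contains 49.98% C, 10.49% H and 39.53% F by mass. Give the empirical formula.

Assume 100 g: 49.98 g C, 10.49 g H, 39.53 g F.
C: 49.98 g ÷ 12.01 g/mol = 4.162 mol
H: 10.49 g ÷ 1.008 g/mol = 10.41 mol
F: 39.53 g ÷ 19.00 g/mol = 2.081 mol
Smallest is F at 2.081 mol; normalising gives C 2.000, H 5.002, F 1.000
≈ 2:5:1 → C2H5F

C2H5F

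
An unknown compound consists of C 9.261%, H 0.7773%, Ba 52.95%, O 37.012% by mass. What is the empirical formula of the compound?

C2H2BaO6

Assume 100 g: 9.261 g C, 0.7773 g H, 52.95 g Ba, 37.012 g O.
n(C) = 9.261/12.01 = 0.7711, n(H) = 0.7773/1.008 = 0.7711, n(Ba) = 52.95/137.33 = 0.3856, n(O) = 37.012/16.00 = 2.313
Ratios (÷ 0.3856): C 2.000, H 2.000, Ba 1.000, O 6.000
→ C2H2BaO6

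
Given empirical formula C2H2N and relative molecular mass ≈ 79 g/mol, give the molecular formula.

C4H4N2

Empirical-formula mass = 40.05 g/mol
n = 79 / 40.05 = 1.97 ≈ 2
Molecular formula = (C2H2N)2 = C4H4N2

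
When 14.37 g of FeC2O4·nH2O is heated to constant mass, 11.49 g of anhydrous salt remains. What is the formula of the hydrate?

FeC2O4·2H2O

Mass of water lost = 14.37 − 11.49 = 2.88 g → 2.88 / 18.02 = 0.1598 mol H2O
Molar mass of FeC2O4 = 143.87 g/mol → mol FeC2O4 = 11.49 / 143.87 = 0.07986
n = 0.1598 / 0.07986 = 2.00 ≈ 2 → FeC2O4·2H2O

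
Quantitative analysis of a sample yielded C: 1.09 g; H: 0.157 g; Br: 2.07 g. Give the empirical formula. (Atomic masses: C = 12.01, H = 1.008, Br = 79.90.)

C: 1.09 g ÷ 12.01 g/mol = 0.09076 mol
H: 0.157 g ÷ 1.008 g/mol = 0.1558 mol
Br: 2.07 g ÷ 79.90 g/mol = 0.02591 mol
Smallest is Br at 0.02591 mol; normalising gives C 3.503, H 6.012, Br 1.000
×2: C 7.01, H 12.02, Br 2.00 → C7H12Br2

C7H12Br2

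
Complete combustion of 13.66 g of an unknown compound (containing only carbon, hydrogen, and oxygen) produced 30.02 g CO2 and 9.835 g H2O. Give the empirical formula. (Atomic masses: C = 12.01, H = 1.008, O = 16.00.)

mol C = 30.02 / 44.01 = 0.6821; mass C = 0.6821 × 12.01 = 8.192 g
mol H = 2 × (9.835 / 18.02) = 1.092; mass H = 1.092 × 1.008 = 1.100 g
mass O = 13.66 − (9.293) = 4.367 g → mol O = 0.2730
Divide by the smallest (0.273 mol O): C 2.499, H 3.999, O 1.000
Multiply by 2: C 5.00, H 8.00, O 2.00 → C5H8O2

C5H8O2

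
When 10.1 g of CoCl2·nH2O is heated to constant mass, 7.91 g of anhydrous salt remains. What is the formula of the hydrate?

CoCl2·2H2O

Mass of water lost = 10.1 − 7.91 = 2.19 g → 2.19 / 18.02 = 0.1215 mol H2O
Molar mass of CoCl2 = 129.83 g/mol → mol CoCl2 = 7.91 / 129.83 = 0.06093
n = 0.1215 / 0.06093 = 1.99 ≈ 2 → CoCl2·2H2O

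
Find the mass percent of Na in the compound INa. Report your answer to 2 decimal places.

Molar mass = 1(126.90) + 1(22.99) = 149.890 g/mol
Mass of Na per mole = 1 × 22.99 = 22.990 g
% Na = 22.990 / 149.890 × 100 = 15.34%

15.34%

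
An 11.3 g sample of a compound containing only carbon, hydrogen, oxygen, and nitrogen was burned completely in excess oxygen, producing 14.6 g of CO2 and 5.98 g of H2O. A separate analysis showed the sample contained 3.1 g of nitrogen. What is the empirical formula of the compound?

mol C = 14.6 / 44.01 = 0.3317; mass C = 0.3317 × 12.01 = 3.984 g
mol H = 2 × (5.98 / 18.02) = 0.6637; mass H = 0.6637 × 1.008 = 0.6690 g
mol N = 3.1 / 14.01 = 0.2213
mass O = 11.3 − (7.753) = 3.547 g → mol O = 0.2217
Divide by the smallest (0.2213 mol N): C 1.499, H 3.000, N 1.000, O 1.002
Multiply by 2: C 3.00, H 6.00, N 2.00, O 2.00 → C3H6N2O2

C3H6N2O2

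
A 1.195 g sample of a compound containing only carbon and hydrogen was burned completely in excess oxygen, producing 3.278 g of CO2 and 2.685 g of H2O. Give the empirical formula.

CH4

mol C = 3.278 / 44.01 = 0.07448; mass C = 0.07448 × 12.01 = 0.8945 g
mol H = 2 × (2.685 / 18.02) = 0.2980; mass H = 0.2980 × 1.008 = 0.3004 g
Divide by the smallest (0.07448 mol C): C 1.000, H 4.001
Ratio ≈ 1:4, so the empirical formula is CH4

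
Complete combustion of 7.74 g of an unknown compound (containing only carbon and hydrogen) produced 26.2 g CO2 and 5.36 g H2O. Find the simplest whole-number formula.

mol C = 26.2 / 44.01 = 0.5953; mass C = 0.5953 × 12.01 = 7.150 g
mol H = 2 × (5.36 / 18.02) = 0.5949; mass H = 0.5949 × 1.008 = 0.5997 g
Divide by the smallest (0.5949 mol H): C 1.001, H 1.000
Ratio ≈ 1:1, so the empirical formula is CH

CH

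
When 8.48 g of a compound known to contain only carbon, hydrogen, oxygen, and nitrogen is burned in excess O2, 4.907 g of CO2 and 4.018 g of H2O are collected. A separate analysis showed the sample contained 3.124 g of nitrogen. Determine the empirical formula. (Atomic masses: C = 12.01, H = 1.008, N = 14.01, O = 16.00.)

CH4N2O2

mol C = 4.907 / 44.01 = 0.1115; mass C = 0.1115 × 12.01 = 1.339 g
mol H = 2 × (4.018 / 18.02) = 0.4459; mass H = 0.4459 × 1.008 = 0.4495 g
mol N = 3.124 / 14.01 = 0.2230
mass O = 8.48 − (4.913) = 3.567 g → mol O = 0.2230
Divide by the smallest (0.1115 mol C): C 1.000, H 4.000, N 2.000, O 2.000
Ratio ≈ 1:4:2:2, so the empirical formula is CH4N2O2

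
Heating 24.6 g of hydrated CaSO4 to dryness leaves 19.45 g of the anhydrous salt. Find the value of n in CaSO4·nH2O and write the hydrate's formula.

CaSO4·2H2O

Mass of water lost = 24.6 − 19.45 = 5.15 g → 5.15 / 18.02 = 0.2858 mol H2O
Molar mass of CaSO4 = 136.15 g/mol → mol CaSO4 = 19.45 / 136.15 = 0.1429
n = 0.2858 / 0.1429 = 2.00 ≈ 2 → CaSO4·2H2O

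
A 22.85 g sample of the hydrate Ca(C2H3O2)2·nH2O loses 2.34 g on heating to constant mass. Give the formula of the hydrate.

Ca(C2H3O2)2·H2O

Mass of anhydrous Ca(C2H3O2)2 = 22.85 − 2.34 = 20.51 g
mol H2O = 2.34 / 18.02 = 0.1299
Molar mass of Ca(C2H3O2)2 = 158.17 g/mol → mol Ca(C2H3O2)2 = 20.51 / 158.17 = 0.1297
n = 0.1299 / 0.1297 = 1.00 ≈ 1 → Ca(C2H3O2)2·H2O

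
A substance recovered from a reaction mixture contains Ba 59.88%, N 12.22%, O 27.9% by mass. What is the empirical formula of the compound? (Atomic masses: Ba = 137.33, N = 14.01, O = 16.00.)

BaN2O4

Assume 100 g: 59.88 g Ba, 12.22 g N, 27.9 g O.
n(Ba) = 59.88/137.33 = 0.436, n(N) = 12.22/14.01 = 0.8722, n(O) = 27.9/16.00 = 1.744
Ratios (÷ 0.436): Ba 1.000, N 2.000, O 3.999
→ BaN2O4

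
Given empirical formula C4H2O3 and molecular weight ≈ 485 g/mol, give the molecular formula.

C20H10O15

Empirical-formula mass = 98.06 g/mol
n = 485 / 98.06 = 4.95 ≈ 5
Molecular formula = (C4H2O3)5 = C20H10O15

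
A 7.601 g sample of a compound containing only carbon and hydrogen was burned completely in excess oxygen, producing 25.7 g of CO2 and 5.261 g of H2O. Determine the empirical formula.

CH

mol C = 25.7 / 44.01 = 0.5840; mass C = 0.5840 × 12.01 = 7.013 g
mol H = 2 × (5.261 / 18.02) = 0.5839; mass H = 0.5839 × 1.008 = 0.5886 g
Smallest is H at 0.5839 mol; normalising gives C 1.000, H 1.000
≈ 1:1 → CH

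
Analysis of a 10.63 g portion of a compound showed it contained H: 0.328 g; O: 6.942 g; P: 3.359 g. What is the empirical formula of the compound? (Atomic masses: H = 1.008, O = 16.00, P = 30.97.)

n(H) = 0.328/1.008 = 0.3254, n(O) = 6.942/16.00 = 0.4339, n(P) = 3.359/30.97 = 0.1085
Divide by the smallest (0.1085 mol P): H 3.000, O 4.000, P 1.000
≈ 3:4:1 → H3O4P

H3O4P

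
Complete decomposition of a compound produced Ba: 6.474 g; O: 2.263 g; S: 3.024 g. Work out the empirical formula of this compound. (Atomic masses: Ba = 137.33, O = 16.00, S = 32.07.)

n(Ba) = 6.474/137.33 = 0.04714, n(O) = 2.263/16.00 = 0.1414, n(S) = 3.024/32.07 = 0.09429
Smallest is Ba at 0.04714 mol; normalising gives Ba 1.000, O 3.000, S 2.000
Ratio ≈ 1:3:2, so the empirical formula is BaO3S2

BaO3S2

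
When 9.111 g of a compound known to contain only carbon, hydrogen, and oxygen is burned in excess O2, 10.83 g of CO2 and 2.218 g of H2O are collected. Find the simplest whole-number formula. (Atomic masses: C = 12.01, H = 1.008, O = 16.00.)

mol C = 10.83 / 44.01 = 0.2461; mass C = 0.2461 × 12.01 = 2.955 g
mol H = 2 × (2.218 / 18.02) = 0.2462; mass H = 0.2462 × 1.008 = 0.2481 g
mass O = 9.111 − (3.204) = 5.907 g → mol O = 0.3692
Ratios (÷ 0.2461): C 1.000, H 1.000, O 1.500
Multiply by 2: C 2.00, H 2.00, O 3.00 → C2H2O3

C2H2O3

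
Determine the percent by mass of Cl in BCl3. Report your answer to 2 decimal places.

90.77%

Molar mass = 1(10.81) + 3(35.45) = 117.160 g/mol
Mass of Cl per mole = 3 × 35.45 = 106.350 g
% Cl = 106.350 / 117.160 × 100 = 90.77%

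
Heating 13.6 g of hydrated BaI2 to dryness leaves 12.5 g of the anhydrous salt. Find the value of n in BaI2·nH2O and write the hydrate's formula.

BaI2·2H2O

Mass of water lost = 13.6 − 12.5 = 1.1 g → 1.1 / 18.02 = 0.06104 mol H2O
Molar mass of BaI2 = 391.13 g/mol → mol BaI2 = 12.5 / 391.13 = 0.03196
n = 0.06104 / 0.03196 = 1.91 ≈ 2 → BaI2·2H2O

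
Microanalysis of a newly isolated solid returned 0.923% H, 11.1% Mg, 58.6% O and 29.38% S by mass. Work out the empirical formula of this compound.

Assume 100 g: 0.923 g H, 11.1 g Mg, 58.6 g O, 29.38 g S.
Moles — H: 0.923 / 1.008 = 0.9157 mol; Mg: 11.1 / 24.31 = 0.4566 mol; O: 58.6 / 16.00 = 3.663 mol; S: 29.38 / 32.07 = 0.9161 mol
Ratios (÷ 0.4566): H 2.005, Mg 1.000, O 8.021, S 2.006
≈ 2:1:8:2 → H2MgO8S2

H2MgO8S2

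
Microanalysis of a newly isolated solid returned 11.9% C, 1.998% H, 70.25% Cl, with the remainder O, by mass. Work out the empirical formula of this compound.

Assume 100 g: 11.9 g C, 1.998 g H, 70.25 g Cl, 15.852 g O.
n(C) = 11.9/12.01 = 0.9908, n(H) = 1.998/1.008 = 1.982, n(Cl) = 70.25/35.45 = 1.982, n(O) = 15.852/16.00 = 0.9908
Ratios (÷ 0.9908): C 1.000, H 2.001, Cl 2.000, O 1.000
Ratio ≈ 1:2:2:1, so the empirical formula is CH2Cl2O

CH2Cl2O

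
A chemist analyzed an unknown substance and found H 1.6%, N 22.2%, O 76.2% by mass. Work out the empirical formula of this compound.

HNO3

Assume 100 g: 1.6 g H, 22.2 g N, 76.2 g O.
n(H) = 1.6/1.008 = 1.587, n(N) = 22.2/14.01 = 1.585, n(O) = 76.2/16.00 = 4.763
Ratios (÷ 1.585): H 1.002, N 1.000, O 3.006
≈ 1:1:3 → HNO3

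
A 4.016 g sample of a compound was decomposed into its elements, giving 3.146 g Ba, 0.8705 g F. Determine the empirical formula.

Moles — Ba: 3.146 / 137.33 = 0.02291 mol; F: 0.8705 / 19.00 = 0.04582 mol
Ratios (÷ 0.02291): Ba 1.000, F 2.000
Ratio ≈ 1:2, so the empirical formula is BaF2

BaF2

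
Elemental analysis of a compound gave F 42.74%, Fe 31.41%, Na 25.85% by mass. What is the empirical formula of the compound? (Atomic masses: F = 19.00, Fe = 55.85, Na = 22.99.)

F4FeNa2

Assume 100 g: 42.74 g F, 31.41 g Fe, 25.85 g Na.
F: 42.74 g ÷ 19.00 g/mol = 2.249 mol
Fe: 31.41 g ÷ 55.85 g/mol = 0.5624 mol
Na: 25.85 g ÷ 22.99 g/mol = 1.124 mol
Divide by the smallest (0.5624 mol Fe): F 4.000, Fe 1.000, Na 1.999
→ F4FeNa2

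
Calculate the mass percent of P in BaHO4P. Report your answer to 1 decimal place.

Molar mass = 1(137.33) + 1(1.008) + 4(16.00) + 1(30.97) = 233.308 g/mol
Mass of P per mole = 1 × 30.97 = 30.970 g
% P = 30.970 / 233.308 × 100 = 13.3%

13.3%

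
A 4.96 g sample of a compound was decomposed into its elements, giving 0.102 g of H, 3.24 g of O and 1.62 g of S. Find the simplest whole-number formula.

H2O4S

H: 0.102 g ÷ 1.008 g/mol = 0.1012 mol
O: 3.24 g ÷ 16.00 g/mol = 0.2025 mol
S: 1.62 g ÷ 32.07 g/mol = 0.05051 mol
Ratios (÷ 0.05051): H 2.003, O 4.009, S 1.000
≈ 2:4:1 → H2O4S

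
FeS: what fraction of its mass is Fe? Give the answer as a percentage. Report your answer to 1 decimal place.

Molar mass = 1(55.85) + 1(32.07) = 87.920 g/mol
Mass of Fe per mole = 1 × 55.85 = 55.850 g
% Fe = 55.850 / 87.920 × 100 = 63.5%

63.5%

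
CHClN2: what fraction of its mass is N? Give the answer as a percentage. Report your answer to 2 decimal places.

36.63%

Molar mass = 1(12.01) + 1(1.008) + 1(35.45) + 2(14.01) = 76.488 g/mol
Mass of N per mole = 2 × 14.01 = 28.020 g
% N = 28.020 / 76.488 × 100 = 36.63%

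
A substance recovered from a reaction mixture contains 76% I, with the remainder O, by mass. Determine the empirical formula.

Assume 100 g: 76 g I, 24 g O.
n(I) = 76/126.90 = 0.5989, n(O) = 24/16.00 = 1.5
Divide by the smallest (0.5989 mol I): I 1.000, O 2.505
×2: I 2.00, O 5.01 → I2O5

I2O5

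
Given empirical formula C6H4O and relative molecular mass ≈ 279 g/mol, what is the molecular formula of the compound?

C18H12O3

Empirical-formula mass = 92.09 g/mol
n = 279 / 92.09 = 3.03 ≈ 3
Molecular formula = (C6H4O)3 = C18H12O3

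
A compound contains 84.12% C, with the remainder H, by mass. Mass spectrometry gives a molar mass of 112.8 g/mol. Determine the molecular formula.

C8H18

Assume 100 g: 84.12 g C, 15.88 g H.
Moles — C: 84.12 / 12.01 = 7.004 mol; H: 15.88 / 1.008 = 15.75 mol
Divide by the smallest (7.004 mol C): C 1.000, H 2.249
×4: C 4.00, H 9.00 → C4H9
Empirical-formula mass = 57.11 g/mol
n = 112.8 / 57.11 = 1.98 ≈ 2
Molecular formula = (C4H9)×2 = C8H18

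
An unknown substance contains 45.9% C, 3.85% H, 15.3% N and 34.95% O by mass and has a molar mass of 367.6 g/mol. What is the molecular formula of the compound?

C14H14N4O8

Assume 100 g: 45.9 g C, 3.85 g H, 15.3 g N, 34.95 g O.
Moles — C: 45.9 / 12.01 = 3.822 mol; H: 3.85 / 1.008 = 3.819 mol; N: 15.3 / 14.01 = 1.092 mol; O: 34.95 / 16.00 = 2.184 mol
Smallest is N at 1.092 mol; normalising gives C 3.500, H 3.497, N 1.000, O 2.000
Scaling by 2: C 7.00, H 6.99, N 2.00, O 4.00 → C7H7N2O4
Empirical-formula mass = 183.15 g/mol
n = 367.6 / 183.15 = 2.01 ≈ 2
Molecular formula = (C7H7N2O4)×2 = C14H14N4O8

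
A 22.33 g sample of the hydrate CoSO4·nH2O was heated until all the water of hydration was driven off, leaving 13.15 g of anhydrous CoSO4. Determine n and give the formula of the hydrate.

CoSO4·6H2O

Mass of water lost = 22.33 − 13.15 = 9.18 g → 9.18 / 18.02 = 0.5094 mol H2O
Molar mass of CoSO4 = 155.00 g/mol → mol CoSO4 = 13.15 / 155.00 = 0.08484
n = 0.5094 / 0.08484 = 6.00 ≈ 6 → CoSO4·6H2O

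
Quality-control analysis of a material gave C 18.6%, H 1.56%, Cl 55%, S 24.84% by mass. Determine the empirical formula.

Assume 100 g: 18.6 g C, 1.56 g H, 55 g Cl, 24.84 g S.
n(C) = 18.6/12.01 = 1.549, n(H) = 1.56/1.008 = 1.548, n(Cl) = 55/35.45 = 1.551, n(S) = 24.84/32.07 = 0.7746
Ratios (÷ 0.7746): C 1.999, H 1.998, Cl 2.003, S 1.000
≈ 2:2:2:1 → C2H2Cl2S

C2H2Cl2S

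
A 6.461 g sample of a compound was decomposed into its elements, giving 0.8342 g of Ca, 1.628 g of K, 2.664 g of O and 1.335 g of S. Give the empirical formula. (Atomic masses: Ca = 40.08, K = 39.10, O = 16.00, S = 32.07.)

CaK2O8S2

Moles — Ca: 0.8342 / 40.08 = 0.02081 mol; K: 1.628 / 39.10 = 0.04164 mol; O: 2.664 / 16.00 = 0.1665 mol; S: 1.335 / 32.07 = 0.04163 mol
Ratios (÷ 0.02081): Ca 1.000, K 2.000, O 8.000, S 2.000
→ CaK2O8S2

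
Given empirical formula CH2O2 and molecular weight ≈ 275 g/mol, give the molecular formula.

Empirical-formula mass = 46.03 g/mol
n = 275 / 46.03 = 5.97 ≈ 6
Molecular formula = (CH2O2)6 = C6H12O12

C6H12O12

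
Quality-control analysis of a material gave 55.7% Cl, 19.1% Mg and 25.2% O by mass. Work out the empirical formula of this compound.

Cl2MgO2

Assume 100 g: 55.7 g Cl, 19.1 g Mg, 25.2 g O.
n(Cl) = 55.7/35.45 = 1.571, n(Mg) = 19.1/24.31 = 0.7857, n(O) = 25.2/16.00 = 1.575
Ratios (÷ 0.7857): Cl 2.000, Mg 1.000, O 2.005
≈ 2:1:2 → Cl2MgO2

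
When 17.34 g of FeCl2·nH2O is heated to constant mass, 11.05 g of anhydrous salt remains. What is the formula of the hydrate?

Mass of water lost = 17.34 − 11.05 = 6.29 g → 6.29 / 18.02 = 0.3491 mol H2O
Molar mass of FeCl2 = 126.75 g/mol → mol FeCl2 = 11.05 / 126.75 = 0.08718
n = 0.3491 / 0.08718 = 4.00 ≈ 4 → FeCl2·4H2O

FeCl2·4H2O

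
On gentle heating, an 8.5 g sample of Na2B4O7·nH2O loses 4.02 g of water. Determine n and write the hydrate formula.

Na2B4O7·10H2O

Mass of anhydrous Na2B4O7 = 8.5 − 4.02 = 4.48 g
mol H2O = 4.02 / 18.02 = 0.2231
Molar mass of Na2B4O7 = 201.22 g/mol → mol Na2B4O7 = 4.48 / 201.22 = 0.02226
n = 0.2231 / 0.02226 = 10.02 ≈ 10 → Na2B4O7·10H2O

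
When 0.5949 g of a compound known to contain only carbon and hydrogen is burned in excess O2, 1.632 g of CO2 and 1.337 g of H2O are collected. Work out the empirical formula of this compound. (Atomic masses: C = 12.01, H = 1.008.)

mol C = 1.632 / 44.01 = 0.03708; mass C = 0.03708 × 12.01 = 0.4454 g
mol H = 2 × (1.337 / 18.02) = 0.1484; mass H = 0.1484 × 1.008 = 0.1496 g
Smallest is C at 0.03708 mol; normalising gives C 1.000, H 4.002
Ratio ≈ 1:4, so the empirical formula is CH4

CH4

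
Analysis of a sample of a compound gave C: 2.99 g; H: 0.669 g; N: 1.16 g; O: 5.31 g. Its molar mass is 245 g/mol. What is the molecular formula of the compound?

C6H16N2O8

n(C) = 2.99/12.01 = 0.249, n(H) = 0.669/1.008 = 0.6637, n(N) = 1.16/14.01 = 0.0828, n(O) = 5.31/16.00 = 0.3319
Ratios (÷ 0.0828): C 3.007, H 8.016, N 1.000, O 4.008
→ C3H8NO4
Empirical-formula mass = 122.10 g/mol
n = 245 / 122.10 = 2.01 ≈ 2
Molecular formula = (C3H8NO4)×2 = C6H16N2O8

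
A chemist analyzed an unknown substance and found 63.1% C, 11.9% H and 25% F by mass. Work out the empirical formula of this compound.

C4H9F

Assume 100 g: 63.1 g C, 11.9 g H, 25 g F.
n(C) = 63.1/12.01 = 5.254, n(H) = 11.9/1.008 = 11.81, n(F) = 25/19.00 = 1.316
Smallest is F at 1.316 mol; normalising gives C 3.993, H 8.972, F 1.000
→ C4H9F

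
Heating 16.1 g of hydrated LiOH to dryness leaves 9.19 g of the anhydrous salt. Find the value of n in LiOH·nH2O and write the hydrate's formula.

LiOH·H2O

Mass of water lost = 16.1 − 9.19 = 6.91 g → 6.91 / 18.02 = 0.3835 mol H2O
Molar mass of LiOH = 23.95 g/mol → mol LiOH = 9.19 / 23.95 = 0.3837
n = 0.3835 / 0.3837 = 1.00 ≈ 1 → LiOH·H2O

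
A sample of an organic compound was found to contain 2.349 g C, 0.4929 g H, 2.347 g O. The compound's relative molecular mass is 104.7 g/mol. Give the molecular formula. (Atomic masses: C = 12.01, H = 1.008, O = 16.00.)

C4H10O3

Moles — C: 2.349 / 12.01 = 0.1956 mol; H: 0.4929 / 1.008 = 0.489 mol; O: 2.347 / 16.00 = 0.1467 mol
Ratios (÷ 0.1467): C 1.333, H 3.334, O 1.000
Multiply by 3: C 4.00, H 10.00, O 3.00 → C4H10O3
Empirical-formula mass = 106.12 g/mol
n = 104.7 / 106.12 = 0.99 ≈ 1
Molecular formula = empirical formula = C4H10O3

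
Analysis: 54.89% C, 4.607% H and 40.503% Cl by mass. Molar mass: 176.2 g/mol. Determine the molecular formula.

Assume 100 g: 54.89 g C, 4.607 g H, 40.503 g Cl.
C: 54.89 g ÷ 12.01 g/mol = 4.57 mol
H: 4.607 g ÷ 1.008 g/mol = 4.57 mol
Cl: 40.503 g ÷ 35.45 g/mol = 1.143 mol
Divide by the smallest (1.143 mol Cl): C 4.000, H 4.000, Cl 1.000
≈ 4:4:1 → C4H4Cl
Empirical-formula mass = 87.52 g/mol
n = 176.2 / 87.52 = 2.01 ≈ 2
Molecular formula = (C4H4Cl)×2 = C8H8Cl2

C8H8Cl2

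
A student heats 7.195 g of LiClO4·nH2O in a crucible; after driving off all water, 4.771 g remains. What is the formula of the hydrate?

LiClO4·3H2O

Mass of water lost = 7.195 − 4.771 = 2.424 g → 2.424 / 18.02 = 0.1345 mol H2O
Molar mass of LiClO4 = 106.39 g/mol → mol LiClO4 = 4.771 / 106.39 = 0.04484
n = 0.1345 / 0.04484 = 3.00 ≈ 3 → LiClO4·3H2O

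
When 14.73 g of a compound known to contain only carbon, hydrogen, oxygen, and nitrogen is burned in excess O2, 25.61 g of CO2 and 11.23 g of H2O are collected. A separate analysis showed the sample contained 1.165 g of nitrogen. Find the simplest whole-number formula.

C7H15NO4

mol C = 25.61 / 44.01 = 0.5819; mass C = 0.5819 × 12.01 = 6.989 g
mol H = 2 × (11.23 / 18.02) = 1.246; mass H = 1.246 × 1.008 = 1.256 g
mol N = 1.165 / 14.01 = 0.08315
mass O = 14.73 − (9.410) = 5.320 g → mol O = 0.3325
Ratios (÷ 0.08315): C 6.998, H 14.989, N 1.000, O 3.998
Ratio ≈ 7:15:1:4, so the empirical formula is C7H15NO4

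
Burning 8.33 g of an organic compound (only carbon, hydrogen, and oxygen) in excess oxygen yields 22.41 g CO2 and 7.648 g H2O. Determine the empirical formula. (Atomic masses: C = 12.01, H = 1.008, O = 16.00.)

C6H10O

mol C = 22.41 / 44.01 = 0.5092; mass C = 0.5092 × 12.01 = 6.116 g
mol H = 2 × (7.648 / 18.02) = 0.8488; mass H = 0.8488 × 1.008 = 0.8556 g
mass O = 8.33 − (6.971) = 1.359 g → mol O = 0.08493
Ratios (÷ 0.08493): C 5.996, H 9.995, O 1.000
Ratio ≈ 6:10:1, so the empirical formula is C6H10O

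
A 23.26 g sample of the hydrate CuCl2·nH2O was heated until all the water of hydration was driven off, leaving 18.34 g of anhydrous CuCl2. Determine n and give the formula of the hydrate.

CuCl2·2H2O

Mass of water lost = 23.26 − 18.34 = 4.92 g → 4.92 / 18.02 = 0.273 mol H2O
Molar mass of CuCl2 = 134.45 g/mol → mol CuCl2 = 18.34 / 134.45 = 0.1364
n = 0.273 / 0.1364 = 2.00 ≈ 2 → CuCl2·2H2O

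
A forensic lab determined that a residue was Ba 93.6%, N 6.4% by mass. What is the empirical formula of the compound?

Assume 100 g: 93.6 g Ba, 6.4 g N.
Moles — Ba: 93.6 / 137.33 = 0.6816 mol; N: 6.4 / 14.01 = 0.4568 mol
Ratios (÷ 0.4568): Ba 1.492, N 1.000
×2: Ba 2.98, N 2.00 → Ba3N2

Ba3N2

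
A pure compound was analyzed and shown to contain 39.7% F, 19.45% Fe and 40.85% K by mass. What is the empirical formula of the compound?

F6FeK3

Assume 100 g: 39.7 g F, 19.45 g Fe, 40.85 g K.
Moles — F: 39.7 / 19.00 = 2.089 mol; Fe: 19.45 / 55.85 = 0.3483 mol; K: 40.85 / 39.10 = 1.045 mol
Ratios (÷ 0.3483): F 6.000, Fe 1.000, K 3.000
Ratio ≈ 6:1:3, so the empirical formula is F6FeK3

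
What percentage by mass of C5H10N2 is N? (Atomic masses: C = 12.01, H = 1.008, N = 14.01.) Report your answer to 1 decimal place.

28.5%

Molar mass = 5(12.01) + 10(1.008) + 2(14.01) = 98.150 g/mol
Mass of N per mole = 2 × 14.01 = 28.020 g
% N = 28.020 / 98.150 × 100 = 28.5%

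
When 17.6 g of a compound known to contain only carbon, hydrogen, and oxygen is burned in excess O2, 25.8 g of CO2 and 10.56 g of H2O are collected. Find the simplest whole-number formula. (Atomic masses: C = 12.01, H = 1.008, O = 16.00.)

mol C = 25.8 / 44.01 = 0.5862; mass C = 0.5862 × 12.01 = 7.041 g
mol H = 2 × (10.56 / 18.02) = 1.172; mass H = 1.172 × 1.008 = 1.181 g
mass O = 17.6 − (8.222) = 9.378 g → mol O = 0.5861
Divide by the smallest (0.5861 mol O): C 1.000, H 2.000, O 1.000
→ CH2O

CH2O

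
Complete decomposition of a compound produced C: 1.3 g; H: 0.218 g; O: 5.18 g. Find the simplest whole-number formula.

CH2O3

n(C) = 1.3/12.01 = 0.1082, n(H) = 0.218/1.008 = 0.2163, n(O) = 5.18/16.00 = 0.3237
Divide by the smallest (0.1082 mol C): C 1.000, H 1.998, O 2.991
≈ 1:2:3 → CH2O3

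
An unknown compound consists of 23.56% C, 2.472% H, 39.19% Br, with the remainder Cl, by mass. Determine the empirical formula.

Assume 100 g: 23.56 g C, 2.472 g H, 39.19 g Br, 34.778 g Cl.
Moles — C: 23.56 / 12.01 = 1.962 mol; H: 2.472 / 1.008 = 2.452 mol; Br: 39.19 / 79.90 = 0.4905 mol; Cl: 34.778 / 35.45 = 0.981 mol
Divide by the smallest (0.4905 mol Br): C 3.999, H 5.000, Br 1.000, Cl 2.000
≈ 4:5:1:2 → C4H5BrCl2

C4H5BrCl2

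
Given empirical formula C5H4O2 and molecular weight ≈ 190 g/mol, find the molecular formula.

Empirical-formula mass = 96.08 g/mol
n = 190 / 96.08 = 1.98 ≈ 2
Molecular formula = (C5H4O2)2 = C10H8O4

C10H8O4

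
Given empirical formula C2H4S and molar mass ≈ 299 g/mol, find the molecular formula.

Empirical-formula mass = 60.12 g/mol
n = 299 / 60.12 = 4.97 ≈ 5
Molecular formula = (C2H4S)5 = C10H20S5

C10H20S5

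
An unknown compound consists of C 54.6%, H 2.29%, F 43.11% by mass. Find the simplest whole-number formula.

Assume 100 g: 54.6 g C, 2.29 g H, 43.11 g F.
Moles — C: 54.6 / 12.01 = 4.546 mol; H: 2.29 / 1.008 = 2.272 mol; F: 43.11 / 19.00 = 2.269 mol
Ratios (÷ 2.269): C 2.004, H 1.001, F 1.000
→ C2HF

C2HF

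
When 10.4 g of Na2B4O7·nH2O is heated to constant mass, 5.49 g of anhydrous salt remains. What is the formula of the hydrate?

Na2B4O7·10H2O

Mass of water lost = 10.4 − 5.49 = 4.91 g → 4.91 / 18.02 = 0.2725 mol H2O
Molar mass of Na2B4O7 = 201.22 g/mol → mol Na2B4O7 = 5.49 / 201.22 = 0.02728
n = 0.2725 / 0.02728 = 9.99 ≈ 10 → Na2B4O7·10H2O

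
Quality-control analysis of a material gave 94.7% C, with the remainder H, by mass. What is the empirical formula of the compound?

Assume 100 g: 94.7 g C, 5.3 g H.
n(C) = 94.7/12.01 = 7.885, n(H) = 5.3/1.008 = 5.258
Divide by the smallest (5.258 mol H): C 1.500, H 1.000
×2: C 3.00, H 2.00 → C3H2

C3H2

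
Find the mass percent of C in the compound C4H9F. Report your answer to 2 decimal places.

Molar mass = 4(12.01) + 9(1.008) + 1(19.00) = 76.112 g/mol
Mass of C per mole = 4 × 12.01 = 48.040 g
% C = 48.040 / 76.112 × 100 = 63.12%

63.12%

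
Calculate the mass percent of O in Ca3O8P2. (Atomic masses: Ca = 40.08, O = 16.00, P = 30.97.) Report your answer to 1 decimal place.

41.3%

Molar mass = 3(40.08) + 8(16.00) + 2(30.97) = 310.180 g/mol
Mass of O per mole = 8 × 16.00 = 128.000 g
% O = 128.000 / 310.180 × 100 = 41.3%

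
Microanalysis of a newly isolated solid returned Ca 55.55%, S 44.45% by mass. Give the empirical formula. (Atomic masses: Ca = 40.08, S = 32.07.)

Assume 100 g: 55.55 g Ca, 44.45 g S.
Ca: 55.55 g ÷ 40.08 g/mol = 1.386 mol
S: 44.45 g ÷ 32.07 g/mol = 1.386 mol
Smallest is Ca at 1.386 mol; normalising gives Ca 1.000, S 1.000
≈ 1:1 → CaS

CaS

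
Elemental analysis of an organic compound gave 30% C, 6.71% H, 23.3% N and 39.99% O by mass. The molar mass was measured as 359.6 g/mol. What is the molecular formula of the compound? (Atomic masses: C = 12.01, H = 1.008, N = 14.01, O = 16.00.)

C9H24N6O9

Assume 100 g: 30 g C, 6.71 g H, 23.3 g N, 39.99 g O.
n(C) = 30/12.01 = 2.498, n(H) = 6.71/1.008 = 6.657, n(N) = 23.3/14.01 = 1.663, n(O) = 39.99/16.00 = 2.499
Divide by the smallest (1.663 mol N): C 1.502, H 4.003, N 1.000, O 1.503
Scaling by 2: C 3.00, H 8.01, N 2.00, O 3.01 → C3H8N2O3
Empirical-formula mass = 120.11 g/mol
n = 359.6 / 120.11 = 2.99 ≈ 3
Molecular formula = (C3H8N2O3)×3 = C9H24N6O9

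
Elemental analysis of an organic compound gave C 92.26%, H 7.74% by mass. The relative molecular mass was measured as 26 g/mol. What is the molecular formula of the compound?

C2H2

Assume 100 g: 92.26 g C, 7.74 g H.
Moles — C: 92.26 / 12.01 = 7.682 mol; H: 7.74 / 1.008 = 7.679 mol
Smallest is H at 7.679 mol; normalising gives C 1.000, H 1.000
≈ 1:1 → CH
Empirical-formula mass = 13.02 g/mol
n = 26 / 13.02 = 2.00 ≈ 2
Molecular formula = (CH)×2 = C2H2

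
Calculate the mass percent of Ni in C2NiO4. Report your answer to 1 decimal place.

40.0%

Molar mass = 2(12.01) + 1(58.69) + 4(16.00) = 146.710 g/mol
Mass of Ni per mole = 1 × 58.69 = 58.690 g
% Ni = 58.690 / 146.710 × 100 = 40.0%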